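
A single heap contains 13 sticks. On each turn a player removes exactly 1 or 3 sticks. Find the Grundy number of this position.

1

Build the Grundy sequence with g(k) = mex{g(k−s) : s ∈ {1, 3}, s ≤ k}:
k:     0  1  2  3  4  5  6  7  8  9 10 11 12 13
g(k):  0  1  0  1  0  1  0  1  0  1  0  1  0  1
So g(13) = 1.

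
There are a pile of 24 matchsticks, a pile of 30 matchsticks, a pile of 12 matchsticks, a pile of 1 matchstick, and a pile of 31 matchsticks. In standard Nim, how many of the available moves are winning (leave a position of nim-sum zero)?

3

In binary:
  11000  (24)
  11110  (30)
  01100  (12)
  00001  (1)
  11111  (31)
  -----
  10100  (20)
The overall nim-sum is X = 20. A pile of size p has a winning move iff p XOR X < p (reduce it to p XOR X).
  24: 24 XOR 20 = 12 < 24 — winning move (to 12).
  30: 30 XOR 20 = 10 < 30 — winning move (to 10).
  12: 12 XOR 20 = 24 ≥ 12 — no move.
  1: 1 XOR 20 = 21 ≥ 1 — no move.
  31: 31 XOR 20 = 11 < 31 — winning move (to 11).
That gives 3 winning moves.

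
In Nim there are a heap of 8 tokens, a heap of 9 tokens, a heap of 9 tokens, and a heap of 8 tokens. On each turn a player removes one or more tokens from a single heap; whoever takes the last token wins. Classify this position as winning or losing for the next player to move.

Losing position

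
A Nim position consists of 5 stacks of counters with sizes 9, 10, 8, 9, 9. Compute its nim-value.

11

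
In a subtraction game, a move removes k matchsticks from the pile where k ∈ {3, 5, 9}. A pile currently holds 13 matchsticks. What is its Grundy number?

Grundy values for subtraction set {3, 5, 9}:
k:     0  1  2  3  4  5  6  7  8  9 10 11 12 13
g(k):  0  0  0  1  1  1  2  2  0  3  3  1  0  2
So g(13) = 2.

2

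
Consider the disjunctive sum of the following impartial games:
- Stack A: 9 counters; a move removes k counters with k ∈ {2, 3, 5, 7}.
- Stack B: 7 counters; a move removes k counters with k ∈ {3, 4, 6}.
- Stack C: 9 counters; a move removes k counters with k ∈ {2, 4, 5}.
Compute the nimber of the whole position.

3

Grundy values for stack A (subtraction set {2, 3, 5, 7}):
k:     0  1  2  3  4  5  6  7  8  9
g(k):  0  0  1  1  2  2  3  3  4  0
So g(9) = 0.
Grundy values for stack B (subtraction set {3, 4, 6}):
g(0) = mex{} = 0
g(1) = mex{} = 0
g(2) = mex{} = 0
g(3) = mex{0} = 1
g(4) = mex{0} = 1
g(5) = mex{0} = 1
g(6) = mex{0,1} = 2
g(7) = mex{0,1} = 2
So g(7) = 2.
For stack C, compute g(0), g(1), … with moves {2, 4, 5}:
k:     0  1  2  3  4  5  6  7  8  9
g(k):  0  0  1  1  2  2  3  0  0  1
So g(9) = 1.
The value of a disjunctive sum is the nim-sum of the parts.
Combined value = 0 XOR 2 XOR 1 = 3.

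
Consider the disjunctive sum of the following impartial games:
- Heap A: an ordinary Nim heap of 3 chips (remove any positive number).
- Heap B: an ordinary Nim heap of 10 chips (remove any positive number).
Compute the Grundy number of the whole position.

9

Heap A is a plain Nim heap of size 3, so its Grundy value is 3.
Heap B is a plain Nim heap of size 10, so its Grundy value is 10.
The value of a disjunctive sum is the nim-sum of the parts.
Combined value = 3 ⊕ 10 = 9.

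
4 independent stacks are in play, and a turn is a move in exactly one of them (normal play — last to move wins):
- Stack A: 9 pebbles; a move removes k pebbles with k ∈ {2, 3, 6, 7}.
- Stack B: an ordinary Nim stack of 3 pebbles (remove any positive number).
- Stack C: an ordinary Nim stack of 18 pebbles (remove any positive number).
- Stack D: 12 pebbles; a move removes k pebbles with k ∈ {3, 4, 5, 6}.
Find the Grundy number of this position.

16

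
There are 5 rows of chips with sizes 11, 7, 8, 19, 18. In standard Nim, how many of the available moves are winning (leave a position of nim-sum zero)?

Compute the nim-sum pairwise:
11 XOR 7 = 12
12 XOR 8 = 4
4 XOR 19 = 23
23 XOR 18 = 5
The overall nim-sum is X = 5. A row of size p has a winning move iff p XOR X < p (reduce it to p XOR X).
  11: 11 XOR 5 = 14 ≥ 11 — no move.
  7: 7 XOR 5 = 2 < 7 — winning move (to 2).
  8: 8 XOR 5 = 13 ≥ 8 — no move.
  19: 19 XOR 5 = 22 ≥ 19 — no move.
  18: 18 XOR 5 = 23 ≥ 18 — no move.
That gives 1 winning move.

1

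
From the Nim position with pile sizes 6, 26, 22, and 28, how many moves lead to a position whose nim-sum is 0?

3

Bitwise XOR of the heap sizes:
  00110  (6)
  11010  (26)
  10110  (22)
  11100  (28)
  -----
  10110  (22)
The overall nim-sum is X = 22. A pile of size p has a winning move iff p XOR X < p (reduce it to p XOR X).
  6: 6 XOR 22 = 16 ≥ 6 — no move.
  26: 26 XOR 22 = 12 < 26 — winning move (to 12).
  22: 22 XOR 22 = 0 < 22 — winning move (to 0).
  28: 28 XOR 22 = 10 < 28 — winning move (to 10).
That gives 3 winning moves.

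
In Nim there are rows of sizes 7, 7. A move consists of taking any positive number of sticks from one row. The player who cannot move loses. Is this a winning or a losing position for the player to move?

Losing position

In binary:
  111  (7)
  111  (7)
  ---
  000  (0)
The nim-sum is 0, so this is a P-position: the player to move is in a losing position under optimal play.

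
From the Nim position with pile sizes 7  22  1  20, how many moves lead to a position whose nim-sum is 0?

3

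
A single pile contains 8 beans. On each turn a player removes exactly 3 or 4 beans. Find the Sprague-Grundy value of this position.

Build the Grundy sequence with g(k) = mex{g(k−s) : s ∈ {3, 4}, s ≤ k}:
k:     0  1  2  3  4  5  6  7  8
g(k):  0  0  0  1  1  1  2  0  0
So g(8) = 0.

0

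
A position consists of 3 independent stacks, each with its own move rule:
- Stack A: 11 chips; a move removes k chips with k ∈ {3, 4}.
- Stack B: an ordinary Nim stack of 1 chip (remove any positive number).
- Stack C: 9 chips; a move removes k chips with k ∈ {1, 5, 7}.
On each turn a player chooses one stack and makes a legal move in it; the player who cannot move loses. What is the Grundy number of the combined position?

1

Build the Grundy sequence for stack A with g(k) = mex{g(k−s) : s ∈ {3, 4}, s ≤ k}:
k:     0  1  2  3  4  5  6  7  8  9 10 11
g(k):  0  0  0  1  1  1  2  0  0  0  1  1
So g(11) = 1.
Stack B is a plain Nim stack of size 1, so its Grundy value is 1.
Grundy values for stack C (subtraction set {1, 5, 7}):
g(0) = mex{} = 0
g(1) = mex{0} = 1
g(2) = mex{1} = 0
g(3) = mex{0} = 1
g(4) = mex{1} = 0
g(5) = mex{0} = 1
g(6) = mex{1} = 0
g(7) = mex{0} = 1
g(8) = mex{1} = 0
g(9) = mex{0} = 1
So g(9) = 1.
By the Sprague-Grundy theorem, the Grundy value of a sum of independent games is the XOR of the component values.
Combined value = 1 ⊕ 1 ⊕ 1 = 1.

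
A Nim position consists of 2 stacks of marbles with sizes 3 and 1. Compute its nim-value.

2

Compute the nim-sum pairwise:
3 ⊕ 1 = 2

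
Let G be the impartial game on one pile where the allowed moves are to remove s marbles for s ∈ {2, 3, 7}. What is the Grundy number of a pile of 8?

1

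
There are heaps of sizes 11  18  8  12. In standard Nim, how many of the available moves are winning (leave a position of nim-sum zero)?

1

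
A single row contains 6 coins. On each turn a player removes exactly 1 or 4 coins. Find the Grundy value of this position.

1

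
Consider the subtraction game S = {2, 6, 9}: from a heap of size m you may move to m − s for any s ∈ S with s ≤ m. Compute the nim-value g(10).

1

Compute g(0), g(1), … for moves {2, 6, 9}:
k:     0  1  2  3  4  5  6  7  8  9 10
g(k):  0  0  1  1  0  0  1  1  0  2  1
So g(10) = 1.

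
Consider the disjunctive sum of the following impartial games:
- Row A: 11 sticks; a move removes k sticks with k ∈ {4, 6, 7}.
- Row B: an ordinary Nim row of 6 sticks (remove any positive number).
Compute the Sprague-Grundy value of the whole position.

Grundy values for row A (subtraction set {4, 6, 7}):
k:     0  1  2  3  4  5  6  7  8  9 10 11
g(k):  0  0  0  0  1  1  1  1  2  2  2  0
So g(11) = 0.
Row B is a plain Nim row of size 6, so its Grundy value is 6.
The value of a disjunctive sum is the nim-sum of the parts.
Combined value = 0 XOR 6 = 6.

6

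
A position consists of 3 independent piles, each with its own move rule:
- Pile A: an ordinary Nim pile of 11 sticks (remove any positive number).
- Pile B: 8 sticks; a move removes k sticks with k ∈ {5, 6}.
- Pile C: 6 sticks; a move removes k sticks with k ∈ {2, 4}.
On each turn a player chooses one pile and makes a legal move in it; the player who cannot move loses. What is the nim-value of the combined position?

10

Pile A is a plain Nim pile of size 11, so its Grundy value is 11.
Build the Grundy sequence for pile B with g(k) = mex{g(k−s) : s ∈ {5, 6}, s ≤ k}:
k:     0  1  2  3  4  5  6  7  8
g(k):  0  0  0  0  0  1  1  1  1
So g(8) = 1.
Build the Grundy sequence for pile C with g(k) = mex{g(k−s) : s ∈ {2, 4}, s ≤ k}:
k:     0  1  2  3  4  5  6
g(k):  0  0  1  1  2  2  0
So g(6) = 0.
By the Sprague-Grundy theorem, the Grundy value of a sum of independent games is the XOR of the component values.
Combined value = 11 ⊕ 1 ⊕ 0 = 10.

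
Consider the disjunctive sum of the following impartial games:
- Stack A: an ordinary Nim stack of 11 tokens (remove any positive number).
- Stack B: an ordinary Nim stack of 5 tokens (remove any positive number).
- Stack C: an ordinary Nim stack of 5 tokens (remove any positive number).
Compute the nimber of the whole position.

11

Stack A is a plain Nim stack of size 11, so its Grundy value is 11.
Stack B is a plain Nim stack of size 5, so its Grundy value is 5.
Stack C is a plain Nim stack of size 5, so its Grundy value is 5.
The value of a disjunctive sum is the nim-sum of the parts.
Combined value = 11 XOR 5 XOR 5 = 11.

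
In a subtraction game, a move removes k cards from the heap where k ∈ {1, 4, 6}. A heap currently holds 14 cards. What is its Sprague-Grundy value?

Compute g(0), g(1), … for moves {1, 4, 6}:
k:     0  1  2  3  4  5  6  7  8  9 10 11 12 13 14
g(k):  0  1  0  1  2  0  1  0  1  2  0  1  0  1  2
So g(14) = 2.

2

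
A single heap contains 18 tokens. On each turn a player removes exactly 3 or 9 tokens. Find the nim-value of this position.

0

Grundy values for subtraction set {3, 9}:
k:     0  1  2  3  4  5  6  7  8  9 10 11 12 13 14 15 16 17 18
g(k):  0  0  0  1  1  1  0  0  0  1  1  1  0  0  0  1  1  1  0
So g(18) = 0.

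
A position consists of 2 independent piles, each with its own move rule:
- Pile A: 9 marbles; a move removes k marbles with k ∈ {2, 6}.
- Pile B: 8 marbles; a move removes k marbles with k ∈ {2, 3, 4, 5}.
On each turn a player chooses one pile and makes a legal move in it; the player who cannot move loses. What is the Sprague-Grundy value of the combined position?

0

Build the Grundy sequence for pile A with g(k) = mex{g(k−s) : s ∈ {2, 6}, s ≤ k}:
g(0) = mex{} = 0
g(1) = mex{} = 0
g(2) = mex{0} = 1
g(3) = mex{0} = 1
g(4) = mex{1} = 0
g(5) = mex{1} = 0
g(6) = mex{0} = 1
g(7) = mex{0} = 1
g(8) = mex{1} = 0
g(9) = mex{1} = 0
So g(9) = 0.
Build the Grundy sequence for pile B with g(k) = mex{g(k−s) : s ∈ {2, 3, 4, 5}, s ≤ k}:
k:     0  1  2  3  4  5  6  7  8
g(k):  0  0  1  1  2  2  3  0  0
So g(8) = 0.
By the Sprague-Grundy theorem, the Grundy value of a sum of independent games is the XOR of the component values.
Combined value = 0 ⊕ 0 = 0.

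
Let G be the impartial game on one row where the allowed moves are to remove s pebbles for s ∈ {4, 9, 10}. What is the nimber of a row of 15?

Build the Grundy sequence with g(k) = mex{g(k−s) : s ∈ {4, 9, 10}, s ≤ k}:
k:     0  1  2  3  4  5  6  7  8  9 10 11 12 13 14 15
g(k):  0  0  0  0  1  1  1  1  0  2  2  2  1  3  0  0
So g(15) = 0.

0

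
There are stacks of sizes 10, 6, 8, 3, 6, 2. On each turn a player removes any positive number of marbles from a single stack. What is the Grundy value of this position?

3

Compute the nim-sum pairwise:
10 ⊕ 6 = 12
12 ⊕ 8 = 4
4 ⊕ 3 = 7
7 ⊕ 6 = 1
1 ⊕ 2 = 3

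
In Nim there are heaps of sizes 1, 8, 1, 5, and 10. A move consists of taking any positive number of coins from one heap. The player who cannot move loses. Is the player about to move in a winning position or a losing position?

Bitwise XOR of the heap sizes:
  0001  (1)
  1000  (8)
  0001  (1)
  0101  (5)
  1010  (10)
  ----
  0111  (7)
The nim-sum is 7 ≠ 0, so this is an N-position: the player to move can win.

Winning position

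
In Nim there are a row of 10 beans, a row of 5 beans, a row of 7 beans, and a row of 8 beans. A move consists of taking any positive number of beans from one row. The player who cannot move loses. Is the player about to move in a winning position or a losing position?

Losing position

In binary:
  1010  (10)
  0101  (5)
  0111  (7)
  1000  (8)
  ----
  0000  (0)
The nim-sum is 0, so this is a P-position: the player to move is in a losing position under optimal play.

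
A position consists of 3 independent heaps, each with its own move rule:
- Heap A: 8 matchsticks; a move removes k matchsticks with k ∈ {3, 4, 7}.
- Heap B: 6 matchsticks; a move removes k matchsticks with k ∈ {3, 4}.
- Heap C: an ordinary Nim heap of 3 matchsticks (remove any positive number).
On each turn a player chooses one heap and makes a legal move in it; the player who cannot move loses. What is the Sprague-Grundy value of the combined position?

For heap A, compute g(0), g(1), … with moves {3, 4, 7}:
k:     0  1  2  3  4  5  6  7  8
g(k):  0  0  0  1  1  1  2  2  2
So g(8) = 2.
For heap B, compute g(0), g(1), … with moves {3, 4}:
k:     0  1  2  3  4  5  6
g(k):  0  0  0  1  1  1  2
So g(6) = 2.
Heap C is a plain Nim heap of size 3, so its Grundy value is 3.
By the Sprague-Grundy theorem, the Grundy value of a sum of independent games is the XOR of the component values.
Combined value = 2 XOR 2 XOR 3 = 3.

3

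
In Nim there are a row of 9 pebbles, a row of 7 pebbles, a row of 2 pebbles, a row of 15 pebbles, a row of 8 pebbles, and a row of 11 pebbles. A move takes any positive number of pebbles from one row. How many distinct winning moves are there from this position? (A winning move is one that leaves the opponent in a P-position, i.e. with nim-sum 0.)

Nim-sum: 9 ^ 7 ^ 2 ^ 15 ^ 8 ^ 11 = 0.
The nim-sum is already 0, so every move leaves a nonzero nim-sum — there are no winning moves.

0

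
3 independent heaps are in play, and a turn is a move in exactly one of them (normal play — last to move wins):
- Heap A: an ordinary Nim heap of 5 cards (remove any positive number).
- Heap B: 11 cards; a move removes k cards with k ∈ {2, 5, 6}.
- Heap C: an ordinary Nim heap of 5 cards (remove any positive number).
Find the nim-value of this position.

Heap A is a plain Nim heap of size 5, so its Grundy value is 5.
For heap B, compute g(0), g(1), … with moves {2, 5, 6}:
k:     0  1  2  3  4  5  6  7  8  9 10 11
g(k):  0  0  1  1  0  2  1  3  0  2  1  0
So g(11) = 0.
Heap C is a plain Nim heap of size 5, so its Grundy value is 5.
The value of a disjunctive sum is the nim-sum of the parts.
Combined value = 5 XOR 0 XOR 5 = 0.

0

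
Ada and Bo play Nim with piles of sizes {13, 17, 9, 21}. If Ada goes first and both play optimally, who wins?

Write each in binary and XOR column by column:
  01101  (13)
  10001  (17)
  01001  (9)
  10101  (21)
  -----
  00000  (0)
The nim-sum is 0, so this is a P-position: the player to move is in a losing position under optimal play; Ada is about to move from it and so loses — Bo wins.

Bo wins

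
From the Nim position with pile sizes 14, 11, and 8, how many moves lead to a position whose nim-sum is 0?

Nim-sum: 14 ⊕ 11 ⊕ 8 = 13.
The overall nim-sum is X = 13. A pile of size p has a winning move iff p XOR X < p (reduce it to p XOR X).
  14: 14 XOR 13 = 3 < 14 — winning move (to 3).
  11: 11 XOR 13 = 6 < 11 — winning move (to 6).
  8: 8 XOR 13 = 5 < 8 — winning move (to 5).
That gives 3 winning moves.

3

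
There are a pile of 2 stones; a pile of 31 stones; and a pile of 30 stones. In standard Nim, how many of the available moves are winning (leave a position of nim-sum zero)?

3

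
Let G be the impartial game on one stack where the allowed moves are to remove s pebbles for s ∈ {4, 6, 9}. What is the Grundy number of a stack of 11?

2

Compute g(0), g(1), … for moves {4, 6, 9}:
k:     0  1  2  3  4  5  6  7  8  9 10 11
g(k):  0  0  0  0  1  1  1  1  2  2  2  2
So g(11) = 2.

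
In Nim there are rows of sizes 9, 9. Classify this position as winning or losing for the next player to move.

Losing position

Nim-sum: 9 XOR 9 = 0.
The nim-sum is 0, so this is a P-position: the player to move is in a losing position under optimal play.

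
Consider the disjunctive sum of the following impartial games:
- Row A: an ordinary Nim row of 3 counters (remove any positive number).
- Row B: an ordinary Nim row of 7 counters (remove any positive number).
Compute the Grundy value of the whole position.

Row A is a plain Nim row of size 3, so its Grundy value is 3.
Row B is a plain Nim row of size 7, so its Grundy value is 7.
The value of a disjunctive sum is the nim-sum of the parts.
Combined value = 3 ⊕ 7 = 4.

4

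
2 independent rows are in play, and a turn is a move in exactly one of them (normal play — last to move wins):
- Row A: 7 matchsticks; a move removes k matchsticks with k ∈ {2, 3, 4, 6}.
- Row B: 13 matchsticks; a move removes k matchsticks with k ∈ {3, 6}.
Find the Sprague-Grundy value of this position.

2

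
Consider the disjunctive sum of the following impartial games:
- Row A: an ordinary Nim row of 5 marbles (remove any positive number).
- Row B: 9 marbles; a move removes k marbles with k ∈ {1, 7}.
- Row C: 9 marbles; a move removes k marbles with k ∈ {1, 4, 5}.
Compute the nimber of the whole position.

5

Row A is a plain Nim row of size 5, so its Grundy value is 5.
Build the Grundy sequence for row B with g(k) = mex{g(k−s) : s ∈ {1, 7}, s ≤ k}:
k:     0  1  2  3  4  5  6  7  8  9
g(k):  0  1  0  1  0  1  0  1  0  1
So g(9) = 1.
Build the Grundy sequence for row C with g(k) = mex{g(k−s) : s ∈ {1, 4, 5}, s ≤ k}:
k:     0  1  2  3  4  5  6  7  8  9
g(k):  0  1  0  1  2  3  2  3  0  1
So g(9) = 1.
By the Sprague-Grundy theorem, the Grundy value of a sum of independent games is the XOR of the component values.
Combined value = 5 ⊕ 1 ⊕ 1 = 5.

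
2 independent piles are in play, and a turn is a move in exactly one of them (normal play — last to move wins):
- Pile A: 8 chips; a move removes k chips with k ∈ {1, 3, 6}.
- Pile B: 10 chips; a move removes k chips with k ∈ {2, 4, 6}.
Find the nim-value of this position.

3

For pile A, compute g(0), g(1), … with moves {1, 3, 6}:
k:     0  1  2  3  4  5  6  7  8
g(k):  0  1  0  1  0  1  2  3  2
So g(8) = 2.
Grundy values for pile B (subtraction set {2, 4, 6}):
g(0) = mex{} = 0
g(1) = mex{} = 0
g(2) = mex{0} = 1
g(3) = mex{0} = 1
g(4) = mex{0,1} = 2
g(5) = mex{0,1} = 2
g(6) = mex{0,1,2} = 3
g(7) = mex{0,1,2} = 3
g(8) = mex{1,2,3} = 0
g(9) = mex{1,2,3} = 0
g(10) = mex{0,2,3} = 1
So g(10) = 1.
The value of a disjunctive sum is the nim-sum of the parts.
Combined value = 2 XOR 1 = 3.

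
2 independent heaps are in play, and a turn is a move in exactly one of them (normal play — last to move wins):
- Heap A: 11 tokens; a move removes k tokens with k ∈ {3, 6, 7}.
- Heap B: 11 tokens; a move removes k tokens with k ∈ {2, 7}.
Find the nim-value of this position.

1

For heap A, compute g(0), g(1), … with moves {3, 6, 7}:
k:     0  1  2  3  4  5  6  7  8  9 10 11
g(k):  0  0  0  1  1  1  2  2  2  3  0  0
So g(11) = 0.
Grundy values for heap B (subtraction set {2, 7}):
g(0) = mex{} = 0
g(1) = mex{} = 0
g(2) = mex{0} = 1
g(3) = mex{0} = 1
g(4) = mex{1} = 0
g(5) = mex{1} = 0
g(6) = mex{0} = 1
g(7) = mex{0} = 1
g(8) = mex{0,1} = 2
g(9) = mex{1} = 0
g(10) = mex{1,2} = 0
g(11) = mex{0} = 1
So g(11) = 1.
The value of a disjunctive sum is the nim-sum of the parts.
Combined value = 0 ⊕ 1 = 1.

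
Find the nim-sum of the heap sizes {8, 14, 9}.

15

Compute the nim-sum pairwise:
8 ^ 14 = 6
6 ^ 9 = 15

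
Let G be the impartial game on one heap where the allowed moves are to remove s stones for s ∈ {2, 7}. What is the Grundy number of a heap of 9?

0

Build the Grundy sequence with g(k) = mex{g(k−s) : s ∈ {2, 7}, s ≤ k}:
k:     0  1  2  3  4  5  6  7  8  9
g(k):  0  0  1  1  0  0  1  1  2  0
So g(9) = 0.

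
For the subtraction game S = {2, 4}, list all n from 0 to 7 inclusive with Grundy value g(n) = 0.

0, 1, 6, 7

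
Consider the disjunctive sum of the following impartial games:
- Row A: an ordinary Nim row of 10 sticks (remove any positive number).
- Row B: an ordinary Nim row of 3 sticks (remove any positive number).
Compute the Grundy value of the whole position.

Row A is a plain Nim row of size 10, so its Grundy value is 10.
Row B is a plain Nim row of size 3, so its Grundy value is 3.
By the Sprague-Grundy theorem, the Grundy value of a sum of independent games is the XOR of the component values.
Combined value = 10 ⊕ 3 = 9.

9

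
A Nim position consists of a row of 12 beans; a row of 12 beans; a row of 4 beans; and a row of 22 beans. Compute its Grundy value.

Compute the nim-sum pairwise:
12 ⊕ 12 = 0
0 ⊕ 4 = 4
4 ⊕ 22 = 18

18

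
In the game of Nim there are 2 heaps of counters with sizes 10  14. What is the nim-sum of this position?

4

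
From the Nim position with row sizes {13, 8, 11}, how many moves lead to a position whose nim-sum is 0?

Nim-sum: 13 ⊕ 8 ⊕ 11 = 14.
The overall nim-sum is X = 14. A row of size p has a winning move iff p XOR X < p (reduce it to p XOR X).
  13: 13 XOR 14 = 3 < 13 — winning move (to 3).
  8: 8 XOR 14 = 6 < 8 — winning move (to 6).
  11: 11 XOR 14 = 5 < 11 — winning move (to 5).
That gives 3 winning moves.

3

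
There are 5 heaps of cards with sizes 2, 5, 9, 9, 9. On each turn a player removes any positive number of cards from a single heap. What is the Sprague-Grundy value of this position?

14

Nim-sum: 2 ^ 5 ^ 9 ^ 9 ^ 9 = 14.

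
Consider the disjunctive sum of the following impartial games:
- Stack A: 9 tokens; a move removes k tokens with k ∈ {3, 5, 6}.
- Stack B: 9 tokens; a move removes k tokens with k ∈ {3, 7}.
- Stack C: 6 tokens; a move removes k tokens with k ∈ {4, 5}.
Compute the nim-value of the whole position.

Grundy values for stack A (subtraction set {3, 5, 6}):
k:     0  1  2  3  4  5  6  7  8  9
g(k):  0  0  0  1  1  1  2  2  2  0
So g(9) = 0.
Grundy values for stack B (subtraction set {3, 7}):
g(0) = mex{} = 0
g(1) = mex{} = 0
g(2) = mex{} = 0
g(3) = mex{0} = 1
g(4) = mex{0} = 1
g(5) = mex{0} = 1
g(6) = mex{1} = 0
g(7) = mex{0,1} = 2
g(8) = mex{0,1} = 2
g(9) = mex{0} = 1
So g(9) = 1.
For stack C, compute g(0), g(1), … with moves {4, 5}:
k:     0  1  2  3  4  5  6
g(k):  0  0  0  0  1  1  1
So g(6) = 1.
By the Sprague-Grundy theorem, the Grundy value of a sum of independent games is the XOR of the component values.
Combined value = 0 XOR 1 XOR 1 = 0.

0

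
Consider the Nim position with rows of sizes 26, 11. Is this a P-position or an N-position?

Write each in binary and XOR column by column:
  11010  (26)
  01011  (11)
  -----
  10001  (17)
The nim-sum is 17 ≠ 0, so this is an N-position: the player to move can win.

N-position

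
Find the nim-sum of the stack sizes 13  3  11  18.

23

Write each in binary and XOR column by column:
  01101  (13)
  00011  (3)
  01011  (11)
  10010  (18)
  -----
  10111  (23)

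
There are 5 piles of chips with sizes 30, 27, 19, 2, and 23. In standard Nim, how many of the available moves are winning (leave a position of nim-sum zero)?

5

In binary:
  11110  (30)
  11011  (27)
  10011  (19)
  00010  (2)
  10111  (23)
  -----
  00011  (3)
The overall nim-sum is X = 3. A pile of size p has a winning move iff p XOR X < p (reduce it to p XOR X).
  30: 30 XOR 3 = 29 < 30 — winning move (to 29).
  27: 27 XOR 3 = 24 < 27 — winning move (to 24).
  19: 19 XOR 3 = 16 < 19 — winning move (to 16).
  2: 2 XOR 3 = 1 < 2 — winning move (to 1).
  23: 23 XOR 3 = 20 < 23 — winning move (to 20).
That gives 5 winning moves.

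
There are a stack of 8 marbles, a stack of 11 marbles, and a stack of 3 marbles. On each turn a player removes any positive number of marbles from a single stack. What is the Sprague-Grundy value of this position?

Compute the nim-sum pairwise:
8 ^ 11 = 3
3 ^ 3 = 0

0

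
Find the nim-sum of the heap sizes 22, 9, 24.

7

Compute the nim-sum pairwise:
22 ^ 9 = 31
31 ^ 24 = 7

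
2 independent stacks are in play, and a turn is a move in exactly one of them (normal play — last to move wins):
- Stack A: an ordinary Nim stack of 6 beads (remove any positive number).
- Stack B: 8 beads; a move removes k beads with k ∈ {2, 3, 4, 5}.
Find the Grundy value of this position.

6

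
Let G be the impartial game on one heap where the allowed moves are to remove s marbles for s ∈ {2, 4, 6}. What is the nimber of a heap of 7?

Build the Grundy sequence with g(k) = mex{g(k−s) : s ∈ {2, 4, 6}, s ≤ k}:
k:     0  1  2  3  4  5  6  7
g(k):  0  0  1  1  2  2  3  3
So g(7) = 3.

3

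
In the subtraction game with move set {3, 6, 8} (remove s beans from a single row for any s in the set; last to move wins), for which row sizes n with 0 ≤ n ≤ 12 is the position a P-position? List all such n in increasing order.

Grundy values for subtraction set {3, 6, 8}:
g(0) = mex{} = 0
g(1) = mex{} = 0
g(2) = mex{} = 0
g(3) = mex{0} = 1
g(4) = mex{0} = 1
g(5) = mex{0} = 1
g(6) = mex{0,1} = 2
g(7) = mex{0,1} = 2
g(8) = mex{0,1} = 2
g(9) = mex{0,1,2} = 3
g(10) = mex{0,1,2} = 3
g(11) = mex{1,2} = 0
g(12) = mex{1,2,3} = 0
The P-positions (g = 0) in 0..12 are 0, 1, 2, 11, 12.

0, 1, 2, 11, 12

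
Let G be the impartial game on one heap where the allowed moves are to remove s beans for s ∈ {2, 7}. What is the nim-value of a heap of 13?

0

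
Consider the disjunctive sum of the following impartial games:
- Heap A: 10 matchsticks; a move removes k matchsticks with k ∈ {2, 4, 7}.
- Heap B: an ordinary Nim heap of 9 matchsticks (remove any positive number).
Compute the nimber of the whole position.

11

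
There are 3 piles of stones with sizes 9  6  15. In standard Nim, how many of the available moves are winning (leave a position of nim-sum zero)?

0

Bitwise XOR of the heap sizes:
  1001  (9)
  0110  (6)
  1111  (15)
  ----
  0000  (0)
The nim-sum is already 0, so every move leaves a nonzero nim-sum — there are no winning moves.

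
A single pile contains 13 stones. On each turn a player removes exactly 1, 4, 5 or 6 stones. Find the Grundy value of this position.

2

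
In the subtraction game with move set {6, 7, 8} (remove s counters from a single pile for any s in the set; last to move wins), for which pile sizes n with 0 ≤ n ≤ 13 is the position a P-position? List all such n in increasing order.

Grundy values for subtraction set {6, 7, 8}:
g(0) = mex{} = 0
g(1) = mex{} = 0
g(2) = mex{} = 0
g(3) = mex{} = 0
g(4) = mex{} = 0
g(5) = mex{} = 0
g(6) = mex{0} = 1
g(7) = mex{0} = 1
g(8) = mex{0} = 1
g(9) = mex{0} = 1
g(10) = mex{0} = 1
g(11) = mex{0} = 1
g(12) = mex{0,1} = 2
g(13) = mex{0,1} = 2
The P-positions (g = 0) in 0..13 are 0, 1, 2, 3, 4, 5.

0, 1, 2, 3, 4, 5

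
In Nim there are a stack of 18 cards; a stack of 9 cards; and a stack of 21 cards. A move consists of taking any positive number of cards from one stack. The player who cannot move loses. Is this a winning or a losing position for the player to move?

Winning position

Nim-sum: 18 XOR 9 XOR 21 = 14.
The nim-sum is 14 ≠ 0, so this is an N-position: the player to move can win.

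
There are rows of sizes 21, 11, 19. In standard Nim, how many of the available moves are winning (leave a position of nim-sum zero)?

Nim-sum: 21 ^ 11 ^ 19 = 13.
The overall nim-sum is X = 13. A row of size p has a winning move iff p XOR X < p (reduce it to p XOR X).
  21: 21 XOR 13 = 24 ≥ 21 — no move.
  11: 11 XOR 13 = 6 < 11 — winning move (to 6).
  19: 19 XOR 13 = 30 ≥ 19 — no move.
That gives 1 winning move.

1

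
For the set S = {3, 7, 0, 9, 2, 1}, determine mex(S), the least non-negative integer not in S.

4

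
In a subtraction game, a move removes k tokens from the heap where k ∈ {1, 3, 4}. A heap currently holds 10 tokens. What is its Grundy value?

Build the Grundy sequence with g(k) = mex{g(k−s) : s ∈ {1, 3, 4}, s ≤ k}:
k:     0  1  2  3  4  5  6  7  8  9 10
g(k):  0  1  0  1  2  3  2  0  1  0  1
So g(10) = 1.

1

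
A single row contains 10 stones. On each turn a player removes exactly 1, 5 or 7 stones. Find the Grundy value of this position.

0

Compute g(0), g(1), … for moves {1, 5, 7}:
g(0) = mex{} = 0
g(1) = mex{0} = 1
g(2) = mex{1} = 0
g(3) = mex{0} = 1
g(4) = mex{1} = 0
g(5) = mex{0} = 1
g(6) = mex{1} = 0
g(7) = mex{0} = 1
g(8) = mex{1} = 0
g(9) = mex{0} = 1
g(10) = mex{1} = 0
So g(10) = 0.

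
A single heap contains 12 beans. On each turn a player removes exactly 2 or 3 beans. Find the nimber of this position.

1

Build the Grundy sequence with g(k) = mex{g(k−s) : s ∈ {2, 3}, s ≤ k}:
k:     0  1  2  3  4  5  6  7  8  9 10 11 12
g(k):  0  0  1  1  2  0  0  1  1  2  0  0  1
So g(12) = 1.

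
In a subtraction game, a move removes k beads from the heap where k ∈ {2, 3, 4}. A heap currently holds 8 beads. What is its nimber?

Compute g(0), g(1), … for moves {2, 3, 4}:
g(0) = mex{} = 0
g(1) = mex{} = 0
g(2) = mex{0} = 1
g(3) = mex{0} = 1
g(4) = mex{0,1} = 2
g(5) = mex{0,1} = 2
g(6) = mex{1,2} = 0
g(7) = mex{1,2} = 0
g(8) = mex{0,2} = 1
So g(8) = 1.

1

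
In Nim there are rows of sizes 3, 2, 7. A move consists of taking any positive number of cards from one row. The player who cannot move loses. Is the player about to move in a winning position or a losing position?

Compute the nim-sum pairwise:
3 XOR 2 = 1
1 XOR 7 = 6
The nim-sum is 6 ≠ 0, so this is an N-position: the player to move can win.

Winning position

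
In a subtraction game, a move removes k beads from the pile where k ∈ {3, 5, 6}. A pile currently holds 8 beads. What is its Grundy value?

Grundy values for subtraction set {3, 5, 6}:
k:     0  1  2  3  4  5  6  7  8
g(k):  0  0  0  1  1  1  2  2  2
So g(8) = 2.

2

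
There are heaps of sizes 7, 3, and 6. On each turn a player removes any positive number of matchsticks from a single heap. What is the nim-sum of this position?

2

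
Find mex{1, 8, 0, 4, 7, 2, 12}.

3

The values 0, 1, 2 are all present; 3 is the first non-negative integer missing from the set.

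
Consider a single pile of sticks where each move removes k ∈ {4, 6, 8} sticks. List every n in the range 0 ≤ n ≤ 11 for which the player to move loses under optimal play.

Grundy values for subtraction set {4, 6, 8}:
g(0) = mex{} = 0
g(1) = mex{} = 0
g(2) = mex{} = 0
g(3) = mex{} = 0
g(4) = mex{0} = 1
g(5) = mex{0} = 1
g(6) = mex{0} = 1
g(7) = mex{0} = 1
g(8) = mex{0,1} = 2
g(9) = mex{0,1} = 2
g(10) = mex{0,1} = 2
g(11) = mex{0,1} = 2
The P-positions (g = 0) in 0..11 are 0, 1, 2, 3.

0, 1, 2, 3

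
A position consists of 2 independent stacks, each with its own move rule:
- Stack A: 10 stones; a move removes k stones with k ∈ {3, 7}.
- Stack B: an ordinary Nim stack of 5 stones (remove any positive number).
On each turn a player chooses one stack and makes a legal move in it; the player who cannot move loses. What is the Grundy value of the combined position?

5

Build the Grundy sequence for stack A with g(k) = mex{g(k−s) : s ∈ {3, 7}, s ≤ k}:
k:     0  1  2  3  4  5  6  7  8  9 10
g(k):  0  0  0  1  1  1  0  2  2  1  0
So g(10) = 0.
Stack B is a plain Nim stack of size 5, so its Grundy value is 5.
By the Sprague-Grundy theorem, the Grundy value of a sum of independent games is the XOR of the component values.
Combined value = 0 ⊕ 5 = 5.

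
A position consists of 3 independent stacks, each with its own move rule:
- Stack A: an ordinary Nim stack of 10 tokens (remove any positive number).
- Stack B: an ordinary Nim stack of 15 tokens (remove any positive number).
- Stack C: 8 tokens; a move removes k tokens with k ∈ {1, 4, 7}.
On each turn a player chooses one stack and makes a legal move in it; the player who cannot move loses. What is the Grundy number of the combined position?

5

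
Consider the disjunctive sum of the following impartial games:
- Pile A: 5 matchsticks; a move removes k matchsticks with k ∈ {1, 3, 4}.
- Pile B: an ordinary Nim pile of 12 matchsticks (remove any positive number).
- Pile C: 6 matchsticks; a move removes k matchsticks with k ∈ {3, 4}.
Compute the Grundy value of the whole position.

13

For pile A, compute g(0), g(1), … with moves {1, 3, 4}:
g(0) = mex{} = 0
g(1) = mex{0} = 1
g(2) = mex{1} = 0
g(3) = mex{0} = 1
g(4) = mex{0,1} = 2
g(5) = mex{0,1,2} = 3
So g(5) = 3.
Pile B is a plain Nim pile of size 12, so its Grundy value is 12.
For pile C, compute g(0), g(1), … with moves {3, 4}:
k:     0  1  2  3  4  5  6
g(k):  0  0  0  1  1  1  2
So g(6) = 2.
The value of a disjunctive sum is the nim-sum of the parts.
Combined value = 3 XOR 12 XOR 2 = 13.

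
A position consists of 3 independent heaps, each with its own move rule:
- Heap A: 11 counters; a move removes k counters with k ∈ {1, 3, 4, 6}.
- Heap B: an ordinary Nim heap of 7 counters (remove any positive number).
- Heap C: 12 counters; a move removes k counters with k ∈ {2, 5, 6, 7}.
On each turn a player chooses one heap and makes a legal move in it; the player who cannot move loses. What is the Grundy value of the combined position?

Grundy values for heap A (subtraction set {1, 3, 4, 6}):
k:     0  1  2  3  4  5  6  7  8  9 10 11
g(k):  0  1  0  1  2  3  2  0  1  0  1  2
So g(11) = 2.
Heap B is a plain Nim heap of size 7, so its Grundy value is 7.
Grundy values for heap C (subtraction set {2, 5, 6, 7}):
g(0) = mex{} = 0
g(1) = mex{} = 0
g(2) = mex{0} = 1
g(3) = mex{0} = 1
g(4) = mex{1} = 0
g(5) = mex{0,1} = 2
g(6) = mex{0} = 1
g(7) = mex{0,1,2} = 3
g(8) = mex{0,1} = 2
g(9) = mex{0,1,3} = 2
g(10) = mex{0,1,2} = 3
g(11) = mex{0,1,2} = 3
g(12) = mex{1,2,3} = 0
So g(12) = 0.
The value of a disjunctive sum is the nim-sum of the parts.
Combined value = 2 ⊕ 7 ⊕ 0 = 5.

5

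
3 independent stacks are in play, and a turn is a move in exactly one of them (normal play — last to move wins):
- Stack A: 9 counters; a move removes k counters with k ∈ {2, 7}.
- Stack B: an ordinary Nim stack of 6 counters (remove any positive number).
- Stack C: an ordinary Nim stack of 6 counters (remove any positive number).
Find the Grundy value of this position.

0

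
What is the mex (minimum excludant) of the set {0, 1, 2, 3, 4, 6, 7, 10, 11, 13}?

The values 0, 1, 2, 3, 4 are all present; 5 is the first non-negative integer missing from the set.

5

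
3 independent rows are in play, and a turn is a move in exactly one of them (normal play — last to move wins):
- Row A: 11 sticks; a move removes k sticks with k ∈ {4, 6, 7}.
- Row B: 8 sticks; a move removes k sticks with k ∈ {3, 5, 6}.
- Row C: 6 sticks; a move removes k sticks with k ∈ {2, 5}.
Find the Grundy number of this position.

Grundy values for row A (subtraction set {4, 6, 7}):
g(0) = mex{} = 0
g(1) = mex{} = 0
g(2) = mex{} = 0
g(3) = mex{} = 0
g(4) = mex{0} = 1
g(5) = mex{0} = 1
g(6) = mex{0} = 1
g(7) = mex{0} = 1
g(8) = mex{0,1} = 2
g(9) = mex{0,1} = 2
g(10) = mex{0,1} = 2
g(11) = mex{1} = 0
So g(11) = 0.
For row B, compute g(0), g(1), … with moves {3, 5, 6}:
g(0) = mex{} = 0
g(1) = mex{} = 0
g(2) = mex{} = 0
g(3) = mex{0} = 1
g(4) = mex{0} = 1
g(5) = mex{0} = 1
g(6) = mex{0,1} = 2
g(7) = mex{0,1} = 2
g(8) = mex{0,1} = 2
So g(8) = 2.
Grundy values for row C (subtraction set {2, 5}):
k:     0  1  2  3  4  5  6
g(k):  0  0  1  1  0  2  1
So g(6) = 1.
By the Sprague-Grundy theorem, the Grundy value of a sum of independent games is the XOR of the component values.
Combined value = 0 XOR 2 XOR 1 = 3.

3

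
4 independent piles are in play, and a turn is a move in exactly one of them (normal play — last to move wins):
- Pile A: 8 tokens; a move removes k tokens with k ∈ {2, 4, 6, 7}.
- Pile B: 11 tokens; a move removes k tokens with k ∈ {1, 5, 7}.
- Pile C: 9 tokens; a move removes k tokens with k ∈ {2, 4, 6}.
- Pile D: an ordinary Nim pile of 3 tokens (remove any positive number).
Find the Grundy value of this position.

For pile A, compute g(0), g(1), … with moves {2, 4, 6, 7}:
k:     0  1  2  3  4  5  6  7  8
g(k):  0  0  1  1  2  2  3  3  4
So g(8) = 4.
Grundy values for pile B (subtraction set {1, 5, 7}):
g(0) = mex{} = 0
g(1) = mex{0} = 1
g(2) = mex{1} = 0
g(3) = mex{0} = 1
g(4) = mex{1} = 0
g(5) = mex{0} = 1
g(6) = mex{1} = 0
g(7) = mex{0} = 1
g(8) = mex{1} = 0
g(9) = mex{0} = 1
g(10) = mex{1} = 0
g(11) = mex{0} = 1
So g(11) = 1.
Build the Grundy sequence for pile C with g(k) = mex{g(k−s) : s ∈ {2, 4, 6}, s ≤ k}:
k:     0  1  2  3  4  5  6  7  8  9
g(k):  0  0  1  1  2  2  3  3  0  0
So g(9) = 0.
Pile D is a plain Nim pile of size 3, so its Grundy value is 3.
The value of a disjunctive sum is the nim-sum of the parts.
Combined value = 4 XOR 1 XOR 0 XOR 3 = 6.

6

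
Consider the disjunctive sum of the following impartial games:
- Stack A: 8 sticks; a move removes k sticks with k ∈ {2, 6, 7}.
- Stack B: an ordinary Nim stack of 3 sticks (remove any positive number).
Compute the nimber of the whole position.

1

Grundy values for stack A (subtraction set {2, 6, 7}):
g(0) = mex{} = 0
g(1) = mex{} = 0
g(2) = mex{0} = 1
g(3) = mex{0} = 1
g(4) = mex{1} = 0
g(5) = mex{1} = 0
g(6) = mex{0} = 1
g(7) = mex{0} = 1
g(8) = mex{0,1} = 2
So g(8) = 2.
Stack B is a plain Nim stack of size 3, so its Grundy value is 3.
By the Sprague-Grundy theorem, the Grundy value of a sum of independent games is the XOR of the component values.
Combined value = 2 ⊕ 3 = 1.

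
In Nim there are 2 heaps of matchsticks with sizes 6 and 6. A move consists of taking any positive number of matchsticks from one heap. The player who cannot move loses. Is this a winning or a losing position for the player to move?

Write each in binary and XOR column by column:
  110  (6)
  110  (6)
  ---
  000  (0)
The nim-sum is 0, so this is a P-position: the player to move is in a losing position under optimal play.

Losing position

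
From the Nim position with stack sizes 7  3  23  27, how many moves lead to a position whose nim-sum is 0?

1

Nim-sum: 7 ^ 3 ^ 23 ^ 27 = 8.
The overall nim-sum is X = 8. A stack of size p has a winning move iff p XOR X < p (reduce it to p XOR X).
  7: 7 XOR 8 = 15 ≥ 7 — no move.
  3: 3 XOR 8 = 11 ≥ 3 — no move.
  23: 23 XOR 8 = 31 ≥ 23 — no move.
  27: 27 XOR 8 = 19 < 27 — winning move (to 19).
That gives 1 winning move.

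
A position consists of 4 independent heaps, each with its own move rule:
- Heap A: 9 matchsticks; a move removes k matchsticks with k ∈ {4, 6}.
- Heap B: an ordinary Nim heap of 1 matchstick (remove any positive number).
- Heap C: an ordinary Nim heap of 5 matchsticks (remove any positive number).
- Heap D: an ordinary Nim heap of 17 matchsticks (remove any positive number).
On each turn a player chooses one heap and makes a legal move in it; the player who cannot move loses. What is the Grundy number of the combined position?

For heap A, compute g(0), g(1), … with moves {4, 6}:
g(0) = mex{} = 0
g(1) = mex{} = 0
g(2) = mex{} = 0
g(3) = mex{} = 0
g(4) = mex{0} = 1
g(5) = mex{0} = 1
g(6) = mex{0} = 1
g(7) = mex{0} = 1
g(8) = mex{0,1} = 2
g(9) = mex{0,1} = 2
So g(9) = 2.
Heap B is a plain Nim heap of size 1, so its Grundy value is 1.
Heap C is a plain Nim heap of size 5, so its Grundy value is 5.
Heap D is a plain Nim heap of size 17, so its Grundy value is 17.
By the Sprague-Grundy theorem, the Grundy value of a sum of independent games is the XOR of the component values.
Combined value = 2 XOR 1 XOR 5 XOR 17 = 23.

23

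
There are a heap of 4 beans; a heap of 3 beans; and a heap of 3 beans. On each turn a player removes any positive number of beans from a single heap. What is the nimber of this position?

In binary:
  100  (4)
  011  (3)
  011  (3)
  ---
  100  (4)

4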